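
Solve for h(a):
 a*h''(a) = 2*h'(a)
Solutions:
 h(a) = C1 + C2*a^3


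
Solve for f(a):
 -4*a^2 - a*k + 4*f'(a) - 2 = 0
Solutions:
 f(a) = C1 + a^3/3 + a^2*k/8 + a/2


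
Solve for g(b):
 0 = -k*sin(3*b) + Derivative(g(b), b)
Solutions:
 g(b) = C1 - k*cos(3*b)/3


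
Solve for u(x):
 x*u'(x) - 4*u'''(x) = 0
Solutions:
 u(x) = C1 + Integral(C2*airyai(2^(1/3)*x/2) + C3*airybi(2^(1/3)*x/2), x)


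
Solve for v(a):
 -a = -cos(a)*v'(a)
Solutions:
 v(a) = C1 + Integral(a/cos(a), a)


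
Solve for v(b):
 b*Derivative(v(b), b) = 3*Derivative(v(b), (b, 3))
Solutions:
 v(b) = C1 + Integral(C2*airyai(3^(2/3)*b/3) + C3*airybi(3^(2/3)*b/3), b)


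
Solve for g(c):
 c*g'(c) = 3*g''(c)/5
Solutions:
 g(c) = C1 + C2*erfi(sqrt(30)*c/6)


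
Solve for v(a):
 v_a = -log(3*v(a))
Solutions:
 Integral(1/(log(_y) + log(3)), (_y, v(a))) = C1 - a


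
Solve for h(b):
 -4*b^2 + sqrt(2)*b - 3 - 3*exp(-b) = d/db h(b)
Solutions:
 h(b) = C1 - 4*b^3/3 + sqrt(2)*b^2/2 - 3*b + 3*exp(-b)


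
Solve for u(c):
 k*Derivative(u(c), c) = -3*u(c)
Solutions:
 u(c) = C1*exp(-3*c/k)


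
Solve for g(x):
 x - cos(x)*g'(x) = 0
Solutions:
 g(x) = C1 + Integral(x/cos(x), x)


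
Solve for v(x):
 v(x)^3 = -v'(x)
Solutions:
 v(x) = -sqrt(2)*sqrt(-1/(C1 - x))/2
 v(x) = sqrt(2)*sqrt(-1/(C1 - x))/2


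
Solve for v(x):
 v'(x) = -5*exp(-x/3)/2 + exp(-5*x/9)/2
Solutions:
 v(x) = C1 + 15*exp(-x/3)/2 - 9*exp(-5*x/9)/10


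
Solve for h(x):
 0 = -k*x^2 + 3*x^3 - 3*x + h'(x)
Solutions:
 h(x) = C1 + k*x^3/3 - 3*x^4/4 + 3*x^2/2


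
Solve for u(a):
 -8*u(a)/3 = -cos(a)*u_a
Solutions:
 u(a) = C1*(sin(a) + 1)^(4/3)/(sin(a) - 1)^(4/3)


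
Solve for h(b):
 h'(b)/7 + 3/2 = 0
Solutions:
 h(b) = C1 - 21*b/2


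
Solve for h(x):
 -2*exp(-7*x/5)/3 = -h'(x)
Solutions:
 h(x) = C1 - 10*exp(-7*x/5)/21


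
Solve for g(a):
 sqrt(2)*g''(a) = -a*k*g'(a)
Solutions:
 g(a) = Piecewise((-2^(3/4)*sqrt(pi)*C1*erf(2^(1/4)*a*sqrt(k)/2)/(2*sqrt(k)) - C2, (k > 0) | (k < 0)), (-C1*a - C2, True))


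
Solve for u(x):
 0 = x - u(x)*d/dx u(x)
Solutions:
 u(x) = -sqrt(C1 + x^2)
 u(x) = sqrt(C1 + x^2)


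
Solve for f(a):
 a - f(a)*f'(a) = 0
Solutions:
 f(a) = -sqrt(C1 + a^2)
 f(a) = sqrt(C1 + a^2)


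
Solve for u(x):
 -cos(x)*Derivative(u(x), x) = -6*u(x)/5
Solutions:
 u(x) = C1*(sin(x) + 1)^(3/5)/(sin(x) - 1)^(3/5)


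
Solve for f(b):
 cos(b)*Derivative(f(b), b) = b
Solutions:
 f(b) = C1 + Integral(b/cos(b), b)


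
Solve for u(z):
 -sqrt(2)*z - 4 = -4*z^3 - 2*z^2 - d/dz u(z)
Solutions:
 u(z) = C1 - z^4 - 2*z^3/3 + sqrt(2)*z^2/2 + 4*z


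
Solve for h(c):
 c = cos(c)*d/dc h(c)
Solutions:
 h(c) = C1 + Integral(c/cos(c), c)


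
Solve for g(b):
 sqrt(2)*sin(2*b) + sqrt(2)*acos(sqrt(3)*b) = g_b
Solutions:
 g(b) = C1 + sqrt(2)*(b*acos(sqrt(3)*b) - sqrt(3)*sqrt(1 - 3*b^2)/3) - sqrt(2)*cos(2*b)/2


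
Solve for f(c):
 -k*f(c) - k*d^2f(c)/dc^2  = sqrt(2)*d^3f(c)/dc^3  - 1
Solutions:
 f(c) = C1*exp(c*(-8*k^2/((-sqrt(2) + sqrt(6)*I)*(k^3 + 27*k + sqrt(k^2*(-k^4 + (k^2 + 27)^2)))^(1/3)) - 2*sqrt(2)*k + sqrt(2)*(k^3 + 27*k + sqrt(k^2*(-k^4 + (k^2 + 27)^2)))^(1/3) - sqrt(6)*I*(k^3 + 27*k + sqrt(k^2*(-k^4 + (k^2 + 27)^2)))^(1/3))/12) + C2*exp(c*(8*k^2/((sqrt(2) + sqrt(6)*I)*(k^3 + 27*k + sqrt(k^2*(-k^4 + (k^2 + 27)^2)))^(1/3)) - 2*sqrt(2)*k + sqrt(2)*(k^3 + 27*k + sqrt(k^2*(-k^4 + (k^2 + 27)^2)))^(1/3) + sqrt(6)*I*(k^3 + 27*k + sqrt(k^2*(-k^4 + (k^2 + 27)^2)))^(1/3))/12) + C3*exp(-sqrt(2)*c*(k^2/(k^3 + 27*k + sqrt(k^2*(-k^4 + (k^2 + 27)^2)))^(1/3) + k + (k^3 + 27*k + sqrt(k^2*(-k^4 + (k^2 + 27)^2)))^(1/3))/6) + 1/k


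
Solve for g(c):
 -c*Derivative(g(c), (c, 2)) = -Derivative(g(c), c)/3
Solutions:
 g(c) = C1 + C2*c^(4/3)


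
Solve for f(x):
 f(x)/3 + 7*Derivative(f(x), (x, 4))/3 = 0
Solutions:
 f(x) = (C1*sin(sqrt(2)*7^(3/4)*x/14) + C2*cos(sqrt(2)*7^(3/4)*x/14))*exp(-sqrt(2)*7^(3/4)*x/14) + (C3*sin(sqrt(2)*7^(3/4)*x/14) + C4*cos(sqrt(2)*7^(3/4)*x/14))*exp(sqrt(2)*7^(3/4)*x/14)


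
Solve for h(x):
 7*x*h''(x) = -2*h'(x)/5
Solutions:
 h(x) = C1 + C2*x^(33/35)


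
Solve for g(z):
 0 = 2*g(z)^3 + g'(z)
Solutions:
 g(z) = -sqrt(2)*sqrt(-1/(C1 - 2*z))/2
 g(z) = sqrt(2)*sqrt(-1/(C1 - 2*z))/2


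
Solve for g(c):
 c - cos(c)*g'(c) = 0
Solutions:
 g(c) = C1 + Integral(c/cos(c), c)


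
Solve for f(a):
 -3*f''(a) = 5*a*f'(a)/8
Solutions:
 f(a) = C1 + C2*erf(sqrt(15)*a/12)


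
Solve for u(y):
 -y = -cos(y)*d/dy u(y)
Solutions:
 u(y) = C1 + Integral(y/cos(y), y)


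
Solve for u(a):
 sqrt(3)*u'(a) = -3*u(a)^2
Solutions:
 u(a) = 1/(C1 + sqrt(3)*a)


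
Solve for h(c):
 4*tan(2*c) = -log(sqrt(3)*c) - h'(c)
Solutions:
 h(c) = C1 - c*log(c) - c*log(3)/2 + c + 2*log(cos(2*c))


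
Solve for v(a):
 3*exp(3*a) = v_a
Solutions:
 v(a) = C1 + exp(3*a)


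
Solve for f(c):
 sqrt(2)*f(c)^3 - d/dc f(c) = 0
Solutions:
 f(c) = -sqrt(2)*sqrt(-1/(C1 + sqrt(2)*c))/2
 f(c) = sqrt(2)*sqrt(-1/(C1 + sqrt(2)*c))/2


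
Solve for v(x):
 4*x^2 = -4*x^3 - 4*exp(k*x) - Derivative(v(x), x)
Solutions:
 v(x) = C1 - x^4 - 4*x^3/3 - 4*exp(k*x)/k


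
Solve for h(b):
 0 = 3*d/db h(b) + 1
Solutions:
 h(b) = C1 - b/3


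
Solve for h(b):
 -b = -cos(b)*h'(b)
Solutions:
 h(b) = C1 + Integral(b/cos(b), b)


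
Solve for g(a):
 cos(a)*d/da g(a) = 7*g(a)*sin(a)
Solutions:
 g(a) = C1/cos(a)^7


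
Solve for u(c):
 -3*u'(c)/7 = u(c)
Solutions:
 u(c) = C1*exp(-7*c/3)


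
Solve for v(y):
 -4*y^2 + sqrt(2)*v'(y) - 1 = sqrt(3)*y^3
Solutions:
 v(y) = C1 + sqrt(6)*y^4/8 + 2*sqrt(2)*y^3/3 + sqrt(2)*y/2


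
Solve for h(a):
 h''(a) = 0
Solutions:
 h(a) = C1 + C2*a


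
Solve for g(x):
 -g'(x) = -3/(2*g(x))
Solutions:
 g(x) = -sqrt(C1 + 3*x)
 g(x) = sqrt(C1 + 3*x)


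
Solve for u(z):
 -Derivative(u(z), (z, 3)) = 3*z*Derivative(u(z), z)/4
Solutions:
 u(z) = C1 + Integral(C2*airyai(-6^(1/3)*z/2) + C3*airybi(-6^(1/3)*z/2), z)


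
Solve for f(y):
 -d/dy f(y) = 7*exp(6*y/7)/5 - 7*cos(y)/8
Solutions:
 f(y) = C1 - 49*exp(6*y/7)/30 + 7*sin(y)/8


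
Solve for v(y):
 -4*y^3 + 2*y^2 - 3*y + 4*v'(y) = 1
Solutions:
 v(y) = C1 + y^4/4 - y^3/6 + 3*y^2/8 + y/4


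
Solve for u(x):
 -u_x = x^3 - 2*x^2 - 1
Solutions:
 u(x) = C1 - x^4/4 + 2*x^3/3 + x


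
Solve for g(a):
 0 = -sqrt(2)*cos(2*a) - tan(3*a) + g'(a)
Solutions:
 g(a) = C1 - log(cos(3*a))/3 + sqrt(2)*sin(2*a)/2


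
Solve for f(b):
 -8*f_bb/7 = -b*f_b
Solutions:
 f(b) = C1 + C2*erfi(sqrt(7)*b/4)


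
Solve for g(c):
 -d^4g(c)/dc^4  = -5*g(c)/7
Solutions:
 g(c) = C1*exp(-5^(1/4)*7^(3/4)*c/7) + C2*exp(5^(1/4)*7^(3/4)*c/7) + C3*sin(5^(1/4)*7^(3/4)*c/7) + C4*cos(5^(1/4)*7^(3/4)*c/7)


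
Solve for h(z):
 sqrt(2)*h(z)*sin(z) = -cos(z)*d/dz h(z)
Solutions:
 h(z) = C1*cos(z)^(sqrt(2))


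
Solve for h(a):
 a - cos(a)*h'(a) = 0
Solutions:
 h(a) = C1 + Integral(a/cos(a), a)


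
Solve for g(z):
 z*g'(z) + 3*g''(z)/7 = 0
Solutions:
 g(z) = C1 + C2*erf(sqrt(42)*z/6)


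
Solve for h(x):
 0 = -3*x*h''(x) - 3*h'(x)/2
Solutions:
 h(x) = C1 + C2*sqrt(x)


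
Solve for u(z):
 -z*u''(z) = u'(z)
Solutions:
 u(z) = C1 + C2*log(z)


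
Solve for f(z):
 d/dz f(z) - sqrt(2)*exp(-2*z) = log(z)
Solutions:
 f(z) = C1 + z*log(z) - z - sqrt(2)*exp(-2*z)/2


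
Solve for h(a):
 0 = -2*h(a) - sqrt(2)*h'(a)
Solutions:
 h(a) = C1*exp(-sqrt(2)*a)


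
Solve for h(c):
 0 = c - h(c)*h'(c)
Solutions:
 h(c) = -sqrt(C1 + c^2)
 h(c) = sqrt(C1 + c^2)


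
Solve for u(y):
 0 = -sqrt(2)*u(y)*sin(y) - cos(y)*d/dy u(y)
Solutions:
 u(y) = C1*cos(y)^(sqrt(2))


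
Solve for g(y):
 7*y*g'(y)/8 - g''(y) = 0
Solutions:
 g(y) = C1 + C2*erfi(sqrt(7)*y/4)


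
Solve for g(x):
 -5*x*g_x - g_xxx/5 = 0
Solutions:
 g(x) = C1 + Integral(C2*airyai(-5^(2/3)*x) + C3*airybi(-5^(2/3)*x), x)


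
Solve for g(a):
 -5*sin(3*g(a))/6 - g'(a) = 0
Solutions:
 g(a) = -acos((-C1 - exp(5*a))/(C1 - exp(5*a)))/3 + 2*pi/3
 g(a) = acos((-C1 - exp(5*a))/(C1 - exp(5*a)))/3


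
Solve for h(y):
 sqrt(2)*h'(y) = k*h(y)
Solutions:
 h(y) = C1*exp(sqrt(2)*k*y/2)


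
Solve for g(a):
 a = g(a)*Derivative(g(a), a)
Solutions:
 g(a) = -sqrt(C1 + a^2)
 g(a) = sqrt(C1 + a^2)


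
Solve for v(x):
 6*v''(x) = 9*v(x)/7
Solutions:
 v(x) = C1*exp(-sqrt(42)*x/14) + C2*exp(sqrt(42)*x/14)


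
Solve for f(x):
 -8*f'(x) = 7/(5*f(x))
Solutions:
 f(x) = -sqrt(C1 - 35*x)/10
 f(x) = sqrt(C1 - 35*x)/10


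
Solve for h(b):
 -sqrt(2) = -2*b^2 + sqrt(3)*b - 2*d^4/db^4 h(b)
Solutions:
 h(b) = C1 + C2*b + C3*b^2 + C4*b^3 - b^6/360 + sqrt(3)*b^5/240 + sqrt(2)*b^4/48


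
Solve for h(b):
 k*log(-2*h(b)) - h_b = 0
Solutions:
 Integral(1/(log(-_y) + log(2)), (_y, h(b))) = C1 + b*k


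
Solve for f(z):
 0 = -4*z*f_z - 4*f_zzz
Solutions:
 f(z) = C1 + Integral(C2*airyai(-z) + C3*airybi(-z), z)


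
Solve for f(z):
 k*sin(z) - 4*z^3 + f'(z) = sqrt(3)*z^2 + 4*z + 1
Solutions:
 f(z) = C1 + k*cos(z) + z^4 + sqrt(3)*z^3/3 + 2*z^2 + z


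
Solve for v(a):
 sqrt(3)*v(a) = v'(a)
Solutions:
 v(a) = C1*exp(sqrt(3)*a)


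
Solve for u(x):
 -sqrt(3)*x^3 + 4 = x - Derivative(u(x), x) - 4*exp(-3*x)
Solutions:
 u(x) = C1 + sqrt(3)*x^4/4 + x^2/2 - 4*x + 4*exp(-3*x)/3


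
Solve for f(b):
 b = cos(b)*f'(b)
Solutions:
 f(b) = C1 + Integral(b/cos(b), b)


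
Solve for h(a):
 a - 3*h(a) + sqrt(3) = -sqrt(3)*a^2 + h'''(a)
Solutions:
 h(a) = C3*exp(-3^(1/3)*a) + sqrt(3)*a^2/3 + a/3 + (C1*sin(3^(5/6)*a/2) + C2*cos(3^(5/6)*a/2))*exp(3^(1/3)*a/2) + sqrt(3)/3


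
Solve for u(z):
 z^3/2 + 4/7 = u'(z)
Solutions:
 u(z) = C1 + z^4/8 + 4*z/7


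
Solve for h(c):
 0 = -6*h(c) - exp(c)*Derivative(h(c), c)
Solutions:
 h(c) = C1*exp(6*exp(-c))


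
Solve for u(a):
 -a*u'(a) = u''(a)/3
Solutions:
 u(a) = C1 + C2*erf(sqrt(6)*a/2)


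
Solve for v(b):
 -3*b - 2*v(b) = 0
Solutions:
 v(b) = -3*b/2


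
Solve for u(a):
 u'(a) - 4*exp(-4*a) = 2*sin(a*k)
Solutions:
 u(a) = C1 - exp(-4*a) - 2*cos(a*k)/k


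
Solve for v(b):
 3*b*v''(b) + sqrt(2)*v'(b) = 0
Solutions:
 v(b) = C1 + C2*b^(1 - sqrt(2)/3)


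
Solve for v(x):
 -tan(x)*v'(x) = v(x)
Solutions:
 v(x) = C1/sin(x)


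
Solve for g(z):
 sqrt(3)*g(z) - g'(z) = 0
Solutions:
 g(z) = C1*exp(sqrt(3)*z)


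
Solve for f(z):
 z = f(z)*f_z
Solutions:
 f(z) = -sqrt(C1 + z^2)
 f(z) = sqrt(C1 + z^2)


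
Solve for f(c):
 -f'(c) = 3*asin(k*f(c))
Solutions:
 Integral(1/asin(_y*k), (_y, f(c))) = C1 - 3*c


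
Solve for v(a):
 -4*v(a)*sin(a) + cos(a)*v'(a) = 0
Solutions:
 v(a) = C1/cos(a)^4


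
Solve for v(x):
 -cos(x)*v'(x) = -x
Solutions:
 v(x) = C1 + Integral(x/cos(x), x)


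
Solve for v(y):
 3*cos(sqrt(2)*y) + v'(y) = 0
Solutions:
 v(y) = C1 - 3*sqrt(2)*sin(sqrt(2)*y)/2


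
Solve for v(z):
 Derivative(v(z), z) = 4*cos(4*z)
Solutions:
 v(z) = C1 + sin(4*z)


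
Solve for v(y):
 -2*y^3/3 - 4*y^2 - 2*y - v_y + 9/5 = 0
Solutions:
 v(y) = C1 - y^4/6 - 4*y^3/3 - y^2 + 9*y/5


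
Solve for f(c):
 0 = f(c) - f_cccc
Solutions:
 f(c) = C1*exp(-c) + C2*exp(c) + C3*sin(c) + C4*cos(c)


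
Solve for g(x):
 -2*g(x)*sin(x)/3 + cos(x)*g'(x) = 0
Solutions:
 g(x) = C1/cos(x)^(2/3)


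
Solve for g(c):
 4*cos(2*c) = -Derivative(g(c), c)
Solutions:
 g(c) = C1 - 2*sin(2*c)


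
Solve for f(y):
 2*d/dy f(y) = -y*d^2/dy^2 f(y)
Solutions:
 f(y) = C1 + C2/y


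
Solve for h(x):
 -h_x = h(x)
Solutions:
 h(x) = C1*exp(-x)


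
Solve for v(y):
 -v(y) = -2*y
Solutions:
 v(y) = 2*y


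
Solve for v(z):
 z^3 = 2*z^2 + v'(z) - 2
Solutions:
 v(z) = C1 + z^4/4 - 2*z^3/3 + 2*z


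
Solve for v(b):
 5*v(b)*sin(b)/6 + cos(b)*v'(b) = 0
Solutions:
 v(b) = C1*cos(b)^(5/6)


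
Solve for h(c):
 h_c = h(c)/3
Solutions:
 h(c) = C1*exp(c/3)


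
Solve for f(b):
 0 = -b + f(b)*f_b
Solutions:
 f(b) = -sqrt(C1 + b^2)
 f(b) = sqrt(C1 + b^2)


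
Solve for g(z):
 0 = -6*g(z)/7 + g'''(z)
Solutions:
 g(z) = C3*exp(6^(1/3)*7^(2/3)*z/7) + (C1*sin(2^(1/3)*3^(5/6)*7^(2/3)*z/14) + C2*cos(2^(1/3)*3^(5/6)*7^(2/3)*z/14))*exp(-6^(1/3)*7^(2/3)*z/14)


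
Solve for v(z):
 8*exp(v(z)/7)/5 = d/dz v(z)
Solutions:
 v(z) = 7*log(-1/(C1 + 8*z)) + 7*log(35)


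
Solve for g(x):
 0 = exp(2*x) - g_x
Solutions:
 g(x) = C1 + exp(2*x)/2


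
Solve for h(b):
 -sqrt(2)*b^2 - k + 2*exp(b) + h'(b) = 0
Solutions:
 h(b) = C1 + sqrt(2)*b^3/3 + b*k - 2*exp(b)


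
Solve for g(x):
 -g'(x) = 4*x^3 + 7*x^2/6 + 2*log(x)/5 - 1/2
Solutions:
 g(x) = C1 - x^4 - 7*x^3/18 - 2*x*log(x)/5 + 9*x/10


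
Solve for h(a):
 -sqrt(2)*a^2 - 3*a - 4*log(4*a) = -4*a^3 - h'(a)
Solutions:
 h(a) = C1 - a^4 + sqrt(2)*a^3/3 + 3*a^2/2 + 4*a*log(a) - 4*a + a*log(256)


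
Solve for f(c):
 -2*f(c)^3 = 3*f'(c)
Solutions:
 f(c) = -sqrt(6)*sqrt(-1/(C1 - 2*c))/2
 f(c) = sqrt(6)*sqrt(-1/(C1 - 2*c))/2


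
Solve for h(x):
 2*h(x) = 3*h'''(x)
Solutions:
 h(x) = C3*exp(2^(1/3)*3^(2/3)*x/3) + (C1*sin(2^(1/3)*3^(1/6)*x/2) + C2*cos(2^(1/3)*3^(1/6)*x/2))*exp(-2^(1/3)*3^(2/3)*x/6)


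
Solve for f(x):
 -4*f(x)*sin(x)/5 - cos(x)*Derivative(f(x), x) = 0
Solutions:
 f(x) = C1*cos(x)^(4/5)


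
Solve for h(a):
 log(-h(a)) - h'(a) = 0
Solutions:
 -li(-h(a)) = C1 + a


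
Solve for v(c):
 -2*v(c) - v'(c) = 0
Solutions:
 v(c) = C1*exp(-2*c)


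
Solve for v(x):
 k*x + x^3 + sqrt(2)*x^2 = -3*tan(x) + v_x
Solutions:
 v(x) = C1 + k*x^2/2 + x^4/4 + sqrt(2)*x^3/3 - 3*log(cos(x))


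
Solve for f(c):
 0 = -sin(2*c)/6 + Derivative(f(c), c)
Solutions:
 f(c) = C1 - cos(2*c)/12


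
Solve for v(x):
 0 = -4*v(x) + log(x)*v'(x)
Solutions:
 v(x) = C1*exp(4*li(x))


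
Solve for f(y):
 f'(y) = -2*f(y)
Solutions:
 f(y) = C1*exp(-2*y)


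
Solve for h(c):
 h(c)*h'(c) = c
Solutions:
 h(c) = -sqrt(C1 + c^2)
 h(c) = sqrt(C1 + c^2)


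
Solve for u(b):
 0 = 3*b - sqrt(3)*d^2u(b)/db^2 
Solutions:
 u(b) = C1 + C2*b + sqrt(3)*b^3/6


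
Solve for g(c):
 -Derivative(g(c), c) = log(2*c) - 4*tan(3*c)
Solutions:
 g(c) = C1 - c*log(c) - c*log(2) + c - 4*log(cos(3*c))/3


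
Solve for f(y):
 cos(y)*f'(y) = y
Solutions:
 f(y) = C1 + Integral(y/cos(y), y)


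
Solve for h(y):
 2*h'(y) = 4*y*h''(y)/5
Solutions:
 h(y) = C1 + C2*y^(7/2)


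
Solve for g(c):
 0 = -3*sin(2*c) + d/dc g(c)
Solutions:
 g(c) = C1 - 3*cos(2*c)/2


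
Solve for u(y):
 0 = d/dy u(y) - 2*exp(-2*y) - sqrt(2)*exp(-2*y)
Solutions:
 u(y) = C1 - exp(-2*y) - sqrt(2)*exp(-2*y)/2


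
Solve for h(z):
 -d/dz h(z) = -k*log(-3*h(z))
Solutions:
 Integral(1/(log(-_y) + log(3)), (_y, h(z))) = C1 + k*z


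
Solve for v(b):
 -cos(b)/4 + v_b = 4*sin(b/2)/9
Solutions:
 v(b) = C1 + sin(b)/4 - 8*cos(b/2)/9


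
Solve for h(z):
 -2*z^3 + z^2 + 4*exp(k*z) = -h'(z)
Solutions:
 h(z) = C1 + z^4/2 - z^3/3 - 4*exp(k*z)/k


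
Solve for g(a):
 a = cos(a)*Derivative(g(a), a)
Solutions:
 g(a) = C1 + Integral(a/cos(a), a)


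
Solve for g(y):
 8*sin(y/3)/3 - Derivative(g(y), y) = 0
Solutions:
 g(y) = C1 - 8*cos(y/3)


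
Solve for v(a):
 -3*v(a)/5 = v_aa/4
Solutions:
 v(a) = C1*sin(2*sqrt(15)*a/5) + C2*cos(2*sqrt(15)*a/5)


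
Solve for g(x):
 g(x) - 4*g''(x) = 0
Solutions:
 g(x) = C1*exp(-x/2) + C2*exp(x/2)


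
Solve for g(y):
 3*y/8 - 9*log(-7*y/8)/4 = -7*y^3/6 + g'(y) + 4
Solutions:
 g(y) = C1 + 7*y^4/24 + 3*y^2/16 - 9*y*log(-y)/4 + y*(-3*log(7) - 7/4 + 3*log(14)/4 + 6*log(2))


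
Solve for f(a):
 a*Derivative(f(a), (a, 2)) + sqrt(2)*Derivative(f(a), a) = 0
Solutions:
 f(a) = C1 + C2*a^(1 - sqrt(2))


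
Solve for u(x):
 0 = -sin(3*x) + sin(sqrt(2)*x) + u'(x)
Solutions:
 u(x) = C1 - cos(3*x)/3 + sqrt(2)*cos(sqrt(2)*x)/2


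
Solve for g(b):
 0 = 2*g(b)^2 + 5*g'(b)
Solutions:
 g(b) = 5/(C1 + 2*b)


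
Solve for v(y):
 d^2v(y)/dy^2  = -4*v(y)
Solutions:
 v(y) = C1*sin(2*y) + C2*cos(2*y)


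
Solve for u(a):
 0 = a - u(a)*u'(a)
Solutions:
 u(a) = -sqrt(C1 + a^2)
 u(a) = sqrt(C1 + a^2)


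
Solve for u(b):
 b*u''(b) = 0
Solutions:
 u(b) = C1 + C2*b


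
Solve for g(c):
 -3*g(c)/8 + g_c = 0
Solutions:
 g(c) = C1*exp(3*c/8)


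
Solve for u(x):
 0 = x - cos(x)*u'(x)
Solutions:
 u(x) = C1 + Integral(x/cos(x), x)


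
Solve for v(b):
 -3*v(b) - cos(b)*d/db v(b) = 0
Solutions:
 v(b) = C1*(sin(b) - 1)^(3/2)/(sin(b) + 1)^(3/2)


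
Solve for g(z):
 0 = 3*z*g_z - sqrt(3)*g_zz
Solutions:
 g(z) = C1 + C2*erfi(sqrt(2)*3^(1/4)*z/2)


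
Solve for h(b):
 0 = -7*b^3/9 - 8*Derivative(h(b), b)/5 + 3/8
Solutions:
 h(b) = C1 - 35*b^4/288 + 15*b/64


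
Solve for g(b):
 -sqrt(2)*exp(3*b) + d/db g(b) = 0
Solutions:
 g(b) = C1 + sqrt(2)*exp(3*b)/3


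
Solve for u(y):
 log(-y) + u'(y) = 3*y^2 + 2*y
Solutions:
 u(y) = C1 + y^3 + y^2 - y*log(-y) + y


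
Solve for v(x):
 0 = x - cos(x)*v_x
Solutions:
 v(x) = C1 + Integral(x/cos(x), x)


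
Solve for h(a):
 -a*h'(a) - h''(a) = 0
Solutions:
 h(a) = C1 + C2*erf(sqrt(2)*a/2)


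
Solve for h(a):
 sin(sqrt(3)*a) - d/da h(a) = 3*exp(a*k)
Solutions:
 h(a) = C1 - sqrt(3)*cos(sqrt(3)*a)/3 - 3*exp(a*k)/k


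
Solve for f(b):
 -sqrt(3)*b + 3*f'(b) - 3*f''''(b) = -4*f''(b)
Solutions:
 f(b) = C1 + C2*exp(-2^(1/3)*b*(8/(sqrt(473) + 27)^(1/3) + 2^(1/3)*(sqrt(473) + 27)^(1/3))/12)*sin(2^(1/3)*sqrt(3)*b*(-2^(1/3)*(sqrt(473) + 27)^(1/3) + 8/(sqrt(473) + 27)^(1/3))/12) + C3*exp(-2^(1/3)*b*(8/(sqrt(473) + 27)^(1/3) + 2^(1/3)*(sqrt(473) + 27)^(1/3))/12)*cos(2^(1/3)*sqrt(3)*b*(-2^(1/3)*(sqrt(473) + 27)^(1/3) + 8/(sqrt(473) + 27)^(1/3))/12) + C4*exp(2^(1/3)*b*(8/(sqrt(473) + 27)^(1/3) + 2^(1/3)*(sqrt(473) + 27)^(1/3))/6) + sqrt(3)*b^2/6 - 4*sqrt(3)*b/9


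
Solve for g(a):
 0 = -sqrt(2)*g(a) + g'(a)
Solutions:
 g(a) = C1*exp(sqrt(2)*a)


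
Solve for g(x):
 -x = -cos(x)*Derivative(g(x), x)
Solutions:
 g(x) = C1 + Integral(x/cos(x), x)


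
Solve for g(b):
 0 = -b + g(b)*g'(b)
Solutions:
 g(b) = -sqrt(C1 + b^2)
 g(b) = sqrt(C1 + b^2)


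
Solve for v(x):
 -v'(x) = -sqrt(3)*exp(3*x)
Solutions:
 v(x) = C1 + sqrt(3)*exp(3*x)/3


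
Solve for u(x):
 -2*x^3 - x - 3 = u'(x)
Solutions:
 u(x) = C1 - x^4/2 - x^2/2 - 3*x


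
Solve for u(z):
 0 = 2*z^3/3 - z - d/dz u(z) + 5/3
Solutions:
 u(z) = C1 + z^4/6 - z^2/2 + 5*z/3


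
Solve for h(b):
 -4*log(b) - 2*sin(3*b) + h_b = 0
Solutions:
 h(b) = C1 + 4*b*log(b) - 4*b - 2*cos(3*b)/3


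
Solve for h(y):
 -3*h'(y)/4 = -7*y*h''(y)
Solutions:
 h(y) = C1 + C2*y^(31/28)


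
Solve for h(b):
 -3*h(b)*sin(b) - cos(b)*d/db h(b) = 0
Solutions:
 h(b) = C1*cos(b)^3


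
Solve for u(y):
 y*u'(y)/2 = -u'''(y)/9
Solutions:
 u(y) = C1 + Integral(C2*airyai(-6^(2/3)*y/2) + C3*airybi(-6^(2/3)*y/2), y)


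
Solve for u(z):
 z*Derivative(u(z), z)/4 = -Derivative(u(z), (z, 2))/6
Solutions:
 u(z) = C1 + C2*erf(sqrt(3)*z/2)


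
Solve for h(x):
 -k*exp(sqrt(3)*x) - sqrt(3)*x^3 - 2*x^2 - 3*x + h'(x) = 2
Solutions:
 h(x) = C1 + sqrt(3)*k*exp(sqrt(3)*x)/3 + sqrt(3)*x^4/4 + 2*x^3/3 + 3*x^2/2 + 2*x


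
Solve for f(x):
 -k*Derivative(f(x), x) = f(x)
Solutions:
 f(x) = C1*exp(-x/k)


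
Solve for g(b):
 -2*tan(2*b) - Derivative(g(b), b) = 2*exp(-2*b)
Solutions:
 g(b) = C1 - log(tan(2*b)^2 + 1)/2 + exp(-2*b)


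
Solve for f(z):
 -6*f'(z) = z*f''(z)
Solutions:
 f(z) = C1 + C2/z^5


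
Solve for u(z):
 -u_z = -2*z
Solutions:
 u(z) = C1 + z^2


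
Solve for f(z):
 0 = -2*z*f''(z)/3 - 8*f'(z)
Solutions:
 f(z) = C1 + C2/z^11


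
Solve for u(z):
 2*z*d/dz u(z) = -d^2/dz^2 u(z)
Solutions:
 u(z) = C1 + C2*erf(z)


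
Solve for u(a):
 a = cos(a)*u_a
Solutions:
 u(a) = C1 + Integral(a/cos(a), a)


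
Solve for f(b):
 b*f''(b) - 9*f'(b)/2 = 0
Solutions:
 f(b) = C1 + C2*b^(11/2)


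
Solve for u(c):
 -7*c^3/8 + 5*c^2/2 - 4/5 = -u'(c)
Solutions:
 u(c) = C1 + 7*c^4/32 - 5*c^3/6 + 4*c/5


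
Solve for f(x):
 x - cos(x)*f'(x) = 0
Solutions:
 f(x) = C1 + Integral(x/cos(x), x)


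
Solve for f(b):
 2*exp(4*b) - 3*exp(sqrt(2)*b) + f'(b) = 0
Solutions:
 f(b) = C1 - exp(4*b)/2 + 3*sqrt(2)*exp(sqrt(2)*b)/2


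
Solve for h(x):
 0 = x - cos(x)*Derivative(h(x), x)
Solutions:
 h(x) = C1 + Integral(x/cos(x), x)


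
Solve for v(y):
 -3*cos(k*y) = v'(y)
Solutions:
 v(y) = C1 - 3*sin(k*y)/k


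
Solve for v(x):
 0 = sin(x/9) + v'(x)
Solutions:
 v(x) = C1 + 9*cos(x/9)


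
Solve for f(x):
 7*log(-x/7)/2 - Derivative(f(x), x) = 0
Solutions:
 f(x) = C1 + 7*x*log(-x)/2 + 7*x*(-log(7) - 1)/2


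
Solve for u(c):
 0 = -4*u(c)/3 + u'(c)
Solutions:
 u(c) = C1*exp(4*c/3)


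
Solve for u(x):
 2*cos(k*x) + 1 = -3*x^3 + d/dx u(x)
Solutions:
 u(x) = C1 + 3*x^4/4 + x + 2*sin(k*x)/k


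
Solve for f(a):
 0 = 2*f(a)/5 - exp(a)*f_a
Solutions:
 f(a) = C1*exp(-2*exp(-a)/5)


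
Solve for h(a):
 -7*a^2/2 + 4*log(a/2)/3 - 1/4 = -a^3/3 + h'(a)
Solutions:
 h(a) = C1 + a^4/12 - 7*a^3/6 + 4*a*log(a)/3 - 19*a/12 - 4*a*log(2)/3


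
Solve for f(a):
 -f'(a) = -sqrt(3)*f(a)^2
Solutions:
 f(a) = -1/(C1 + sqrt(3)*a)


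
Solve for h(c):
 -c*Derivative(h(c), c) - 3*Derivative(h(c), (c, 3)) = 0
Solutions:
 h(c) = C1 + Integral(C2*airyai(-3^(2/3)*c/3) + C3*airybi(-3^(2/3)*c/3), c)


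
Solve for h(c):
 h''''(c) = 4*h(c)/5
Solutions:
 h(c) = C1*exp(-sqrt(2)*5^(3/4)*c/5) + C2*exp(sqrt(2)*5^(3/4)*c/5) + C3*sin(sqrt(2)*5^(3/4)*c/5) + C4*cos(sqrt(2)*5^(3/4)*c/5)


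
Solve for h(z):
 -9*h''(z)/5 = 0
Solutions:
 h(z) = C1 + C2*z


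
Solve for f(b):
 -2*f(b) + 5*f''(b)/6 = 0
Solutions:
 f(b) = C1*exp(-2*sqrt(15)*b/5) + C2*exp(2*sqrt(15)*b/5)


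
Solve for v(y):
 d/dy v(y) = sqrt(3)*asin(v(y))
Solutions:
 Integral(1/asin(_y), (_y, v(y))) = C1 + sqrt(3)*y


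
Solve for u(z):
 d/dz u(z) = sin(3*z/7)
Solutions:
 u(z) = C1 - 7*cos(3*z/7)/3


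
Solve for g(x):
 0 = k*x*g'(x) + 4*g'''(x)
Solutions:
 g(x) = C1 + Integral(C2*airyai(2^(1/3)*x*(-k)^(1/3)/2) + C3*airybi(2^(1/3)*x*(-k)^(1/3)/2), x)


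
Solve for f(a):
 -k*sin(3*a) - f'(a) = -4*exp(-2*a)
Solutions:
 f(a) = C1 + k*cos(3*a)/3 - 2*exp(-2*a)


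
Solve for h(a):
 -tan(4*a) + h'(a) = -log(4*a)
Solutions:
 h(a) = C1 - a*log(a) - 2*a*log(2) + a - log(cos(4*a))/4


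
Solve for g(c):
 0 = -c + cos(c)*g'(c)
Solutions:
 g(c) = C1 + Integral(c/cos(c), c)


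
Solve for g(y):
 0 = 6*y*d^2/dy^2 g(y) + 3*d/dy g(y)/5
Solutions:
 g(y) = C1 + C2*y^(9/10)


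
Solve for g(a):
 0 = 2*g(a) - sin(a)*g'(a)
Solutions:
 g(a) = C1*(cos(a) - 1)/(cos(a) + 1)


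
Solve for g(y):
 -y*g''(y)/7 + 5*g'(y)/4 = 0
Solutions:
 g(y) = C1 + C2*y^(39/4)


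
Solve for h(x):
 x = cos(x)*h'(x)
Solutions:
 h(x) = C1 + Integral(x/cos(x), x)


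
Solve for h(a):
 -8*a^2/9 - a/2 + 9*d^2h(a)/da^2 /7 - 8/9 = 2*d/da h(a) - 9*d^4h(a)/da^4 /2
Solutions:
 h(a) = C1 + C2*exp(42^(1/3)*a*(-(49 + sqrt(2443))^(1/3) + 42^(1/3)/(49 + sqrt(2443))^(1/3))/42)*sin(14^(1/3)*3^(1/6)*a*(3*14^(1/3)/(49 + sqrt(2443))^(1/3) + 3^(2/3)*(49 + sqrt(2443))^(1/3))/42) + C3*exp(42^(1/3)*a*(-(49 + sqrt(2443))^(1/3) + 42^(1/3)/(49 + sqrt(2443))^(1/3))/42)*cos(14^(1/3)*3^(1/6)*a*(3*14^(1/3)/(49 + sqrt(2443))^(1/3) + 3^(2/3)*(49 + sqrt(2443))^(1/3))/42) + C4*exp(-42^(1/3)*a*(-(49 + sqrt(2443))^(1/3) + 42^(1/3)/(49 + sqrt(2443))^(1/3))/21) - 4*a^3/27 - 23*a^2/56 - 3431*a/3528


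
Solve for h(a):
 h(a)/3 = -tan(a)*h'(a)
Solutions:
 h(a) = C1/sin(a)^(1/3)


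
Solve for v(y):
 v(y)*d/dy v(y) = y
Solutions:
 v(y) = -sqrt(C1 + y^2)
 v(y) = sqrt(C1 + y^2)


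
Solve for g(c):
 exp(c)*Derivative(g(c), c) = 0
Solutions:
 g(c) = C1


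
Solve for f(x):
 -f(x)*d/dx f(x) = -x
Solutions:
 f(x) = -sqrt(C1 + x^2)
 f(x) = sqrt(C1 + x^2)


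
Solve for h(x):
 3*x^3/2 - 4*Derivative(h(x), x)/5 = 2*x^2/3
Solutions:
 h(x) = C1 + 15*x^4/32 - 5*x^3/18


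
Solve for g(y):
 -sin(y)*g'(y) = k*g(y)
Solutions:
 g(y) = C1*exp(k*(-log(cos(y) - 1) + log(cos(y) + 1))/2)


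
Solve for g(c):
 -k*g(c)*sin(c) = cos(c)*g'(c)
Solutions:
 g(c) = C1*exp(k*log(cos(c)))


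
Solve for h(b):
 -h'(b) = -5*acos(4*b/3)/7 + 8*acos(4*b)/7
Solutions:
 h(b) = C1 + 5*b*acos(4*b/3)/7 - 8*b*acos(4*b)/7 + 2*sqrt(1 - 16*b^2)/7 - 5*sqrt(9 - 16*b^2)/28


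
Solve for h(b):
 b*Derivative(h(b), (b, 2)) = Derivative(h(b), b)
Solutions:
 h(b) = C1 + C2*b^2


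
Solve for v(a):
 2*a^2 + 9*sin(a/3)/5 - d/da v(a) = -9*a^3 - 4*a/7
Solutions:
 v(a) = C1 + 9*a^4/4 + 2*a^3/3 + 2*a^2/7 - 27*cos(a/3)/5


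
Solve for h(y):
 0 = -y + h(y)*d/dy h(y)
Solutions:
 h(y) = -sqrt(C1 + y^2)
 h(y) = sqrt(C1 + y^2)


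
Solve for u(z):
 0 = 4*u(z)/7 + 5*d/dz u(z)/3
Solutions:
 u(z) = C1*exp(-12*z/35)


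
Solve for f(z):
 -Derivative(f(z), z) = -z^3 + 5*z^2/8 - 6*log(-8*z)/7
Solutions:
 f(z) = C1 + z^4/4 - 5*z^3/24 + 6*z*log(-z)/7 + 6*z*(-1 + 3*log(2))/7


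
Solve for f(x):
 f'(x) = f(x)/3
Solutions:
 f(x) = C1*exp(x/3)


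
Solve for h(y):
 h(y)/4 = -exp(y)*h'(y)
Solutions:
 h(y) = C1*exp(exp(-y)/4)


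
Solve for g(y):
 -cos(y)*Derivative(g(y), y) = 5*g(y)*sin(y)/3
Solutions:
 g(y) = C1*cos(y)^(5/3)


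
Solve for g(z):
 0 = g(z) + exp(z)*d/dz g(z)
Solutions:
 g(z) = C1*exp(exp(-z))


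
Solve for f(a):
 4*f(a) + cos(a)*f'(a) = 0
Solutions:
 f(a) = C1*(sin(a)^2 - 2*sin(a) + 1)/(sin(a)^2 + 2*sin(a) + 1)


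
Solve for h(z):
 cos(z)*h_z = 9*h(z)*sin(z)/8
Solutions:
 h(z) = C1/cos(z)^(9/8)


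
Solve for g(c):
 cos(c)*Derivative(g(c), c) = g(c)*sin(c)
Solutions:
 g(c) = C1/cos(c)


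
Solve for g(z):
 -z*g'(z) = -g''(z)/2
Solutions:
 g(z) = C1 + C2*erfi(z)


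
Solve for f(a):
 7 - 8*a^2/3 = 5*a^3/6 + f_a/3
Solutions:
 f(a) = C1 - 5*a^4/8 - 8*a^3/3 + 21*a


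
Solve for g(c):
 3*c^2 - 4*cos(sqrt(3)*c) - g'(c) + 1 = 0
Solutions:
 g(c) = C1 + c^3 + c - 4*sqrt(3)*sin(sqrt(3)*c)/3


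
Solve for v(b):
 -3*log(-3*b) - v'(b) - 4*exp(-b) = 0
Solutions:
 v(b) = C1 - 3*b*log(-b) + 3*b*(1 - log(3)) + 4*exp(-b)


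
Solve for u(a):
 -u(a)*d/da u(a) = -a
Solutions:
 u(a) = -sqrt(C1 + a^2)
 u(a) = sqrt(C1 + a^2)


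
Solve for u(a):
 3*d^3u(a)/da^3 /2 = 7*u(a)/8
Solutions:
 u(a) = C3*exp(126^(1/3)*a/6) + (C1*sin(14^(1/3)*3^(1/6)*a/4) + C2*cos(14^(1/3)*3^(1/6)*a/4))*exp(-126^(1/3)*a/12)


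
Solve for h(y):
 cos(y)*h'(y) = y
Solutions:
 h(y) = C1 + Integral(y/cos(y), y)


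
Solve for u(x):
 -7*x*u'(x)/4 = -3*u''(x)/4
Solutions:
 u(x) = C1 + C2*erfi(sqrt(42)*x/6)


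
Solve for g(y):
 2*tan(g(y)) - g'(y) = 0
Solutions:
 g(y) = pi - asin(C1*exp(2*y))
 g(y) = asin(C1*exp(2*y))


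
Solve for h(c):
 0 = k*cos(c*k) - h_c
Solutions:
 h(c) = C1 + sin(c*k)


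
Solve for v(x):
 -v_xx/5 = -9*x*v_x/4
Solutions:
 v(x) = C1 + C2*erfi(3*sqrt(10)*x/4)


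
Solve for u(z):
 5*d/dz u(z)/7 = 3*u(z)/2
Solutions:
 u(z) = C1*exp(21*z/10)


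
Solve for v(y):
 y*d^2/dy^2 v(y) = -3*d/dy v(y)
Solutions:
 v(y) = C1 + C2/y^2


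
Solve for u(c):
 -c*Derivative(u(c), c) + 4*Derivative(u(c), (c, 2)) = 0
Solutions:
 u(c) = C1 + C2*erfi(sqrt(2)*c/4)


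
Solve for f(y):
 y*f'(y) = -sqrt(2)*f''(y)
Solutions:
 f(y) = C1 + C2*erf(2^(1/4)*y/2)


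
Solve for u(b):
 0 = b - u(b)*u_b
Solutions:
 u(b) = -sqrt(C1 + b^2)
 u(b) = sqrt(C1 + b^2)


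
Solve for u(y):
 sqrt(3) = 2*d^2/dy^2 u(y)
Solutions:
 u(y) = C1 + C2*y + sqrt(3)*y^2/4


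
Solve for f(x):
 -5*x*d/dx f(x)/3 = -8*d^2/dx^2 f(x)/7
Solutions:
 f(x) = C1 + C2*erfi(sqrt(105)*x/12)


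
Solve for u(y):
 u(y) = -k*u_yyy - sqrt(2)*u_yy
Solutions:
 u(y) = C1*exp(-y*((sqrt(((27 + 4*sqrt(2)/k^2)^2 - 32/k^4)/k^2)/2 + 27/(2*k) + 2*sqrt(2)/k^3)^(1/3) + sqrt(2)/k + 2/(k^2*(sqrt(((27 + 4*sqrt(2)/k^2)^2 - 32/k^4)/k^2)/2 + 27/(2*k) + 2*sqrt(2)/k^3)^(1/3)))/3) + C2*exp(y*((sqrt(((27 + 4*sqrt(2)/k^2)^2 - 32/k^4)/k^2)/2 + 27/(2*k) + 2*sqrt(2)/k^3)^(1/3) - sqrt(3)*I*(sqrt(((27 + 4*sqrt(2)/k^2)^2 - 32/k^4)/k^2)/2 + 27/(2*k) + 2*sqrt(2)/k^3)^(1/3) - 2*sqrt(2)/k - 8/(k^2*(-1 + sqrt(3)*I)*(sqrt(((27 + 4*sqrt(2)/k^2)^2 - 32/k^4)/k^2)/2 + 27/(2*k) + 2*sqrt(2)/k^3)^(1/3)))/6) + C3*exp(y*((sqrt(((27 + 4*sqrt(2)/k^2)^2 - 32/k^4)/k^2)/2 + 27/(2*k) + 2*sqrt(2)/k^3)^(1/3) + sqrt(3)*I*(sqrt(((27 + 4*sqrt(2)/k^2)^2 - 32/k^4)/k^2)/2 + 27/(2*k) + 2*sqrt(2)/k^3)^(1/3) - 2*sqrt(2)/k + 8/(k^2*(1 + sqrt(3)*I)*(sqrt(((27 + 4*sqrt(2)/k^2)^2 - 32/k^4)/k^2)/2 + 27/(2*k) + 2*sqrt(2)/k^3)^(1/3)))/6)


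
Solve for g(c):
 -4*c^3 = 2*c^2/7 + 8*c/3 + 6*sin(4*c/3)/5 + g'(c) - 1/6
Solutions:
 g(c) = C1 - c^4 - 2*c^3/21 - 4*c^2/3 + c/6 + 9*cos(4*c/3)/10


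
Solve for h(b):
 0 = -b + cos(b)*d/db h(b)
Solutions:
 h(b) = C1 + Integral(b/cos(b), b)


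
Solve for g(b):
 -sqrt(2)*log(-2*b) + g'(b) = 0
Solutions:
 g(b) = C1 + sqrt(2)*b*log(-b) + sqrt(2)*b*(-1 + log(2))


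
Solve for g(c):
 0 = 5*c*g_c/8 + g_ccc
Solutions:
 g(c) = C1 + Integral(C2*airyai(-5^(1/3)*c/2) + C3*airybi(-5^(1/3)*c/2), c)


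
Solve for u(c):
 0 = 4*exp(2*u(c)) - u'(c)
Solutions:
 u(c) = log(-sqrt(-1/(C1 + 4*c))) - log(2)/2
 u(c) = log(-1/(C1 + 4*c))/2 - log(2)/2


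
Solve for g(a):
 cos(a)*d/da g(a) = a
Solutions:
 g(a) = C1 + Integral(a/cos(a), a)


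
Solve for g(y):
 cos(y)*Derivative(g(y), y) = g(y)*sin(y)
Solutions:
 g(y) = C1/cos(y)


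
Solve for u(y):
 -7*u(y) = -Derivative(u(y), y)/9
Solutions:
 u(y) = C1*exp(63*y)


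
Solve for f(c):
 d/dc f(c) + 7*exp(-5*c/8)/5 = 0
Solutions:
 f(c) = C1 + 56*exp(-5*c/8)/25


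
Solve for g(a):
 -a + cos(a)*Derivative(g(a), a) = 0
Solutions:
 g(a) = C1 + Integral(a/cos(a), a)


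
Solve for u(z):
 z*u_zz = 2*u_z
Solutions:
 u(z) = C1 + C2*z^3


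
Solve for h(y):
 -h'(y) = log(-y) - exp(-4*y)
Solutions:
 h(y) = C1 - y*log(-y) + y - exp(-4*y)/4


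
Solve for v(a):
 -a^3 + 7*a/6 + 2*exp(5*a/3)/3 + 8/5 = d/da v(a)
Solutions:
 v(a) = C1 - a^4/4 + 7*a^2/12 + 8*a/5 + 2*exp(5*a/3)/5


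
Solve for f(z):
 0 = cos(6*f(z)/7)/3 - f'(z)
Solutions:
 -z/3 - 7*log(sin(6*f(z)/7) - 1)/12 + 7*log(sin(6*f(z)/7) + 1)/12 = C1


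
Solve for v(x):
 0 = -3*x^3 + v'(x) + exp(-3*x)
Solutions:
 v(x) = C1 + 3*x^4/4 + exp(-3*x)/3


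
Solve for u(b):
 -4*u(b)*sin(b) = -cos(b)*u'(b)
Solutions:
 u(b) = C1/cos(b)^4


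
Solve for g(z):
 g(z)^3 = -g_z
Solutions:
 g(z) = -sqrt(2)*sqrt(-1/(C1 - z))/2
 g(z) = sqrt(2)*sqrt(-1/(C1 - z))/2


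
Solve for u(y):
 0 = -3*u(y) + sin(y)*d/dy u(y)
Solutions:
 u(y) = C1*(cos(y) - 1)^(3/2)/(cos(y) + 1)^(3/2)


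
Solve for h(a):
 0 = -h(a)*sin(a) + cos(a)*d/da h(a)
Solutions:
 h(a) = C1/cos(a)


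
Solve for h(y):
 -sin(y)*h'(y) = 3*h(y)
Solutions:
 h(y) = C1*(cos(y) + 1)^(3/2)/(cos(y) - 1)^(3/2)


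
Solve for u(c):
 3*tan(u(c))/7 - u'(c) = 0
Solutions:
 u(c) = pi - asin(C1*exp(3*c/7))
 u(c) = asin(C1*exp(3*c/7))


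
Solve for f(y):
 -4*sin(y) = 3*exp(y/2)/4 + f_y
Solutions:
 f(y) = C1 - 3*exp(y/2)/2 + 4*cos(y)


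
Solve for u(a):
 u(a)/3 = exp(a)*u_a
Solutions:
 u(a) = C1*exp(-exp(-a)/3)


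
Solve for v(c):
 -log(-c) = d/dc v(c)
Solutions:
 v(c) = C1 - c*log(-c) + c


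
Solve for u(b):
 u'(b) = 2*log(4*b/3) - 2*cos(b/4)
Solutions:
 u(b) = C1 + 2*b*log(b) - 2*b*log(3) - 2*b + 4*b*log(2) - 8*sin(b/4)


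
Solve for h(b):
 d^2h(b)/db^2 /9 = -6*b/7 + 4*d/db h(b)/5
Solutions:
 h(b) = C1 + C2*exp(36*b/5) + 15*b^2/28 + 25*b/168


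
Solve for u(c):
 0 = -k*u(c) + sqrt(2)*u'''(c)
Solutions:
 u(c) = C1*exp(2^(5/6)*c*k^(1/3)/2) + C2*exp(2^(5/6)*c*k^(1/3)*(-1 + sqrt(3)*I)/4) + C3*exp(-2^(5/6)*c*k^(1/3)*(1 + sqrt(3)*I)/4)


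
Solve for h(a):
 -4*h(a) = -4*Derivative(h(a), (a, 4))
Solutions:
 h(a) = C1*exp(-a) + C2*exp(a) + C3*sin(a) + C4*cos(a)


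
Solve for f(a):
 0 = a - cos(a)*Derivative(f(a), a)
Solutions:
 f(a) = C1 + Integral(a/cos(a), a)


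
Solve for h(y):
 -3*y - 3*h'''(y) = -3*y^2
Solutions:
 h(y) = C1 + C2*y + C3*y^2 + y^5/60 - y^4/24


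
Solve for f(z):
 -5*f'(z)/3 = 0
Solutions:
 f(z) = C1


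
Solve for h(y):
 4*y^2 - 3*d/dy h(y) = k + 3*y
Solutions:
 h(y) = C1 - k*y/3 + 4*y^3/9 - y^2/2


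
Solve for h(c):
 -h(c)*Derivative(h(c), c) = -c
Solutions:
 h(c) = -sqrt(C1 + c^2)
 h(c) = sqrt(C1 + c^2)


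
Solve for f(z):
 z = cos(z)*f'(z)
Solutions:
 f(z) = C1 + Integral(z/cos(z), z)


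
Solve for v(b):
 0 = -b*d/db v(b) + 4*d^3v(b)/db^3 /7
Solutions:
 v(b) = C1 + Integral(C2*airyai(14^(1/3)*b/2) + C3*airybi(14^(1/3)*b/2), b)


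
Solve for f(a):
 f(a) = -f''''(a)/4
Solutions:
 f(a) = (C1*sin(a) + C2*cos(a))*exp(-a) + (C3*sin(a) + C4*cos(a))*exp(a)


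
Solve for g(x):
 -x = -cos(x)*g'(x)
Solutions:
 g(x) = C1 + Integral(x/cos(x), x)


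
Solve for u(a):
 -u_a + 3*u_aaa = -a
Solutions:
 u(a) = C1 + C2*exp(-sqrt(3)*a/3) + C3*exp(sqrt(3)*a/3) + a^2/2


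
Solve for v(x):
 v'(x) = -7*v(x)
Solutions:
 v(x) = C1*exp(-7*x)


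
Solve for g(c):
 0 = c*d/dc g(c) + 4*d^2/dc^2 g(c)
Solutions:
 g(c) = C1 + C2*erf(sqrt(2)*c/4)


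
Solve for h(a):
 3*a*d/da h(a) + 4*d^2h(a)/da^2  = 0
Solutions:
 h(a) = C1 + C2*erf(sqrt(6)*a/4)


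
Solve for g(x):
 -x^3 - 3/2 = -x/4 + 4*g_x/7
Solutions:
 g(x) = C1 - 7*x^4/16 + 7*x^2/32 - 21*x/8


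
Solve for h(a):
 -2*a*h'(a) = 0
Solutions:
 h(a) = C1


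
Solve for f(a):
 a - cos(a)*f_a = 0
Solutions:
 f(a) = C1 + Integral(a/cos(a), a)


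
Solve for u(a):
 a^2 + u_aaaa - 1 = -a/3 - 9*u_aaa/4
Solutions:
 u(a) = C1 + C2*a + C3*a^2 + C4*exp(-9*a/4) - a^5/135 + 5*a^4/486 + 122*a^3/2187


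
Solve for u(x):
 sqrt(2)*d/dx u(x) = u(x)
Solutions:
 u(x) = C1*exp(sqrt(2)*x/2)


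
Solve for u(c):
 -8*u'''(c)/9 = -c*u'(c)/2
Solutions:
 u(c) = C1 + Integral(C2*airyai(6^(2/3)*c/4) + C3*airybi(6^(2/3)*c/4), c)


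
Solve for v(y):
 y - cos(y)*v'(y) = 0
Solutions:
 v(y) = C1 + Integral(y/cos(y), y)


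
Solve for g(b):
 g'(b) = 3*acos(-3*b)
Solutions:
 g(b) = C1 + 3*b*acos(-3*b) + sqrt(1 - 9*b^2)


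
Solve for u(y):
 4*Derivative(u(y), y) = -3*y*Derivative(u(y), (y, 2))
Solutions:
 u(y) = C1 + C2/y^(1/3)


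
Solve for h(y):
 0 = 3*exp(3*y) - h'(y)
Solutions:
 h(y) = C1 + exp(3*y)


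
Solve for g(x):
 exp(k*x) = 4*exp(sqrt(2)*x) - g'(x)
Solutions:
 g(x) = C1 + 2*sqrt(2)*exp(sqrt(2)*x) - exp(k*x)/k


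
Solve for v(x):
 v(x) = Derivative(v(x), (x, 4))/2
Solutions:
 v(x) = C1*exp(-2^(1/4)*x) + C2*exp(2^(1/4)*x) + C3*sin(2^(1/4)*x) + C4*cos(2^(1/4)*x)


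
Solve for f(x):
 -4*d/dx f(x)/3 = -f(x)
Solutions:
 f(x) = C1*exp(3*x/4)


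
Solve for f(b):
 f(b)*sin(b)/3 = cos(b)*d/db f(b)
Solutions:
 f(b) = C1/cos(b)^(1/3)


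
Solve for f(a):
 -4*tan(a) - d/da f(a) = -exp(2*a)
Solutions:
 f(a) = C1 + exp(2*a)/2 + 4*log(cos(a))


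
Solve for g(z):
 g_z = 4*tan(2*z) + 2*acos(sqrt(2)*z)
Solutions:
 g(z) = C1 + 2*z*acos(sqrt(2)*z) - sqrt(2)*sqrt(1 - 2*z^2) - 2*log(cos(2*z))


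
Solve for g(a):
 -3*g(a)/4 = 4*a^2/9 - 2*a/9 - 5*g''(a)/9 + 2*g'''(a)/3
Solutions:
 g(a) = C1*exp(a*(50*2^(1/3)/(81*sqrt(6061) + 6311)^(1/3) + 20 + 2^(2/3)*(81*sqrt(6061) + 6311)^(1/3))/72)*sin(2^(1/3)*sqrt(3)*a*(-2^(1/3)*(81*sqrt(6061) + 6311)^(1/3) + 50/(81*sqrt(6061) + 6311)^(1/3))/72) + C2*exp(a*(50*2^(1/3)/(81*sqrt(6061) + 6311)^(1/3) + 20 + 2^(2/3)*(81*sqrt(6061) + 6311)^(1/3))/72)*cos(2^(1/3)*sqrt(3)*a*(-2^(1/3)*(81*sqrt(6061) + 6311)^(1/3) + 50/(81*sqrt(6061) + 6311)^(1/3))/72) + C3*exp(a*(-2^(2/3)*(81*sqrt(6061) + 6311)^(1/3) - 50*2^(1/3)/(81*sqrt(6061) + 6311)^(1/3) + 10)/36) - 16*a^2/27 + 8*a/27 - 640/729


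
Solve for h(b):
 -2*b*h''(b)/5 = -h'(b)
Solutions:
 h(b) = C1 + C2*b^(7/2)


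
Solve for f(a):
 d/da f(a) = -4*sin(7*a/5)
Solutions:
 f(a) = C1 + 20*cos(7*a/5)/7


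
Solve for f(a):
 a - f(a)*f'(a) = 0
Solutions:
 f(a) = -sqrt(C1 + a^2)
 f(a) = sqrt(C1 + a^2)


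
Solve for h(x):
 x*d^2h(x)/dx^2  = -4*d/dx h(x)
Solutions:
 h(x) = C1 + C2/x^3


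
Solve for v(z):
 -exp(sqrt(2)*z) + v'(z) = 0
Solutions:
 v(z) = C1 + sqrt(2)*exp(sqrt(2)*z)/2


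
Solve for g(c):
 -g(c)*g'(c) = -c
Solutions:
 g(c) = -sqrt(C1 + c^2)
 g(c) = sqrt(C1 + c^2)


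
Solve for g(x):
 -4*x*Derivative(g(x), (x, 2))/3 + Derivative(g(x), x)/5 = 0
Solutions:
 g(x) = C1 + C2*x^(23/20)


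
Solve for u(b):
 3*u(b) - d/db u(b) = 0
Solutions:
 u(b) = C1*exp(3*b)


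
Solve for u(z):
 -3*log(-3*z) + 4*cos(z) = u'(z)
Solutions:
 u(z) = C1 - 3*z*log(-z) - 3*z*log(3) + 3*z + 4*sin(z)


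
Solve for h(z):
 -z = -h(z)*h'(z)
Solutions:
 h(z) = -sqrt(C1 + z^2)
 h(z) = sqrt(C1 + z^2)


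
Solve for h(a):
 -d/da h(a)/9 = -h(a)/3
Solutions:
 h(a) = C1*exp(3*a)


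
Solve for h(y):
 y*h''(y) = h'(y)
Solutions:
 h(y) = C1 + C2*y^2


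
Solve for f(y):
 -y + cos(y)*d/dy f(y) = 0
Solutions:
 f(y) = C1 + Integral(y/cos(y), y)


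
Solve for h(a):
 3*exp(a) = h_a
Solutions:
 h(a) = C1 + 3*exp(a)


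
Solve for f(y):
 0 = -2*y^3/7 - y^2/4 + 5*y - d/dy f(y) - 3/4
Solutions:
 f(y) = C1 - y^4/14 - y^3/12 + 5*y^2/2 - 3*y/4


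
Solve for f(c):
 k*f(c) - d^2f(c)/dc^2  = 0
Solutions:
 f(c) = C1*exp(-c*sqrt(k)) + C2*exp(c*sqrt(k))


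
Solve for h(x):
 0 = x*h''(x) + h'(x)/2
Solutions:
 h(x) = C1 + C2*sqrt(x)


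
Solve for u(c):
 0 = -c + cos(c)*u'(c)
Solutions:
 u(c) = C1 + Integral(c/cos(c), c)


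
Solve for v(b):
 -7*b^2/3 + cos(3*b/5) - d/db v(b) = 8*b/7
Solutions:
 v(b) = C1 - 7*b^3/9 - 4*b^2/7 + 5*sin(3*b/5)/3


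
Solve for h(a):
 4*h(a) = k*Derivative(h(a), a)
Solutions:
 h(a) = C1*exp(4*a/k)


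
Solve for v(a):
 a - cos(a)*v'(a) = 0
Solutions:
 v(a) = C1 + Integral(a/cos(a), a)


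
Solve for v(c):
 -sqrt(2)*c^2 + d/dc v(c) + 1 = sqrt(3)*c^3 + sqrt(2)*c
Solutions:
 v(c) = C1 + sqrt(3)*c^4/4 + sqrt(2)*c^3/3 + sqrt(2)*c^2/2 - c


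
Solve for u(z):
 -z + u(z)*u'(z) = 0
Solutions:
 u(z) = -sqrt(C1 + z^2)
 u(z) = sqrt(C1 + z^2)


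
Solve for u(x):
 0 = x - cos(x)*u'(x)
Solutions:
 u(x) = C1 + Integral(x/cos(x), x)


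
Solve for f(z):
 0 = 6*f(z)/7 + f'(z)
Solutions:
 f(z) = C1*exp(-6*z/7)


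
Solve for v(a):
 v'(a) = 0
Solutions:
 v(a) = C1


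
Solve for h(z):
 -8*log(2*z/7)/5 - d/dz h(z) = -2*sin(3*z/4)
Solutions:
 h(z) = C1 - 8*z*log(z)/5 - 8*z*log(2)/5 + 8*z/5 + 8*z*log(7)/5 - 8*cos(3*z/4)/3


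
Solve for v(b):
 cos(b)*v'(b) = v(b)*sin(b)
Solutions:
 v(b) = C1/cos(b)


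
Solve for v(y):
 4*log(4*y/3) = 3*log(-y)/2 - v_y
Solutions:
 v(y) = C1 - 5*y*log(y)/2 + y*(-8*log(2) + 5/2 + 4*log(3) + 3*I*pi/2)


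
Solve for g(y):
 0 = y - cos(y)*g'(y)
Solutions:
 g(y) = C1 + Integral(y/cos(y), y)


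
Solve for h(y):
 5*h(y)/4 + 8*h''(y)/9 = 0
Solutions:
 h(y) = C1*sin(3*sqrt(10)*y/8) + C2*cos(3*sqrt(10)*y/8)


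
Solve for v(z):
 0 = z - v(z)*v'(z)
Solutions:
 v(z) = -sqrt(C1 + z^2)
 v(z) = sqrt(C1 + z^2)
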